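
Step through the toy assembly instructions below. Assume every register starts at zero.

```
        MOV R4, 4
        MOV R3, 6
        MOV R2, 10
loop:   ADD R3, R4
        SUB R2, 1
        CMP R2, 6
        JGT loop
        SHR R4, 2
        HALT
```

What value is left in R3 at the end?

R4=4
R3=6
R2=10
R3=6+4=10
R2=10-1=9
CMP R2, 6  (cmp 9,6)
JGT loop: taken
R3=10+4=14
R2=9-1=8
CMP R2, 6  (cmp 8,6)
JGT loop: taken
R3=14+4=18
R2=8-1=7
CMP R2, 6  (cmp 7,6)
JGT loop: taken
R3=18+4=22
R2=7-1=6
CMP R2, 6  (cmp 6,6)
JGT loop: not taken
R4=4>>2=1
halt.

22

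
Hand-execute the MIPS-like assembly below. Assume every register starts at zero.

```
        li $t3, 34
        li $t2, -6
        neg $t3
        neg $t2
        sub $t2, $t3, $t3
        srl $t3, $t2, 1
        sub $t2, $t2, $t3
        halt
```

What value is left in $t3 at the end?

0

$t3=34
$t2=-6
$t3=-(34)=-34
$t2=-(-6)=6
$t2=(-34)-(-34)=0
$t3=0>>1=0
$t2=0-0=0
halt.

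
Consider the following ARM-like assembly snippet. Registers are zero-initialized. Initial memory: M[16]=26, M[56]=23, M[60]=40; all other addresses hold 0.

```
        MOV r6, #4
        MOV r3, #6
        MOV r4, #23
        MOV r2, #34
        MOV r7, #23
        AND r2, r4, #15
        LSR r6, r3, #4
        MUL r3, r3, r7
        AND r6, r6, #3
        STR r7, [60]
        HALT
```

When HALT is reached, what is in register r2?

7

r6=4
r3=6
r4=23
r2=34
r7=23
r2=23&15=7
r6=6>>4=0
r3=6*23=138
r6=0&3=0
STR r7, [60] → M[60]=23
halt.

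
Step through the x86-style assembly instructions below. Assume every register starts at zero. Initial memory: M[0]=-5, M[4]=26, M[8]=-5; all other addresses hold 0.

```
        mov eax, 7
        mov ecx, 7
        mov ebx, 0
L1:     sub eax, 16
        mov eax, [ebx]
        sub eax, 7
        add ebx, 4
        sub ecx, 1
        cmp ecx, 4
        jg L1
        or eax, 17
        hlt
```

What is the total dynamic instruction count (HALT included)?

mov eax, 7 → eax=7
mov ecx, 7 → ecx=7
mov ebx, 0 → ebx=0
sub eax, 16 → eax=7-16=-9
mov eax, [ebx] → eax=M[0]=-5
sub eax, 7 → eax=(-5)-7=-12
add ebx, 4 → ebx=0+4=4
sub ecx, 1 → ecx=7-1=6
cmp ecx, 4  (cmp 6,4)
jg L1: taken
sub eax, 16 → eax=(-12)-16=-28
mov eax, [ebx] → eax=M[4]=26
sub eax, 7 → eax=26-7=19
add ebx, 4 → ebx=4+4=8
sub ecx, 1 → ecx=6-1=5
cmp ecx, 4  (cmp 5,4)
jg L1: taken
sub eax, 16 → eax=19-16=3
mov eax, [ebx] → eax=M[8]=-5
sub eax, 7 → eax=(-5)-7=-12
add ebx, 4 → ebx=8+4=12
sub ecx, 1 → ecx=5-1=4
cmp ecx, 4  (cmp 4,4)
jg L1: not taken
or eax, 17 → eax=(-12)|17=-11
halt.
Total executed instructions: 26.

26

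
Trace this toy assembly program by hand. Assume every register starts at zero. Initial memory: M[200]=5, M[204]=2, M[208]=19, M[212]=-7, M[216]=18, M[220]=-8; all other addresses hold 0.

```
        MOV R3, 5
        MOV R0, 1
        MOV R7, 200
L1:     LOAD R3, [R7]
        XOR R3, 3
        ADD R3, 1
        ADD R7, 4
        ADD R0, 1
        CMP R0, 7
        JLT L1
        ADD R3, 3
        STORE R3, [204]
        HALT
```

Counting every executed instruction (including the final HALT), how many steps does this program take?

48

after MOV R3, 5: R3=5
after MOV R0, 1: R0=1
after MOV R7, 200: R7=200
after LOAD R3, [R7]: R3=M[200]=5
after XOR R3, 3: R3=5^3=6
after ADD R3, 1: R3=6+1=7
after ADD R7, 4: R7=200+4=204
after ADD R0, 1: R0=1+1=2
CMP R0, 7  (cmp 2,7)
JLT L1: taken
after LOAD R3, [R7]: R3=M[204]=2
after XOR R3, 3: R3=2^3=1
after ADD R3, 1: R3=1+1=2
after ADD R7, 4: R7=204+4=208
after ADD R0, 1: R0=2+1=3
CMP R0, 7  (cmp 3,7)
JLT L1: taken
after LOAD R3, [R7]: R3=M[208]=19
after XOR R3, 3: R3=19^3=16
after ADD R3, 1: R3=16+1=17
after ADD R7, 4: R7=208+4=212
after ADD R0, 1: R0=3+1=4
CMP R0, 7  (cmp 4,7)
JLT L1: taken
after LOAD R3, [R7]: R3=M[212]=-7
after XOR R3, 3: R3=(-7)^3=-6
after ADD R3, 1: R3=(-6)+1=-5
after ADD R7, 4: R7=212+4=216
after ADD R0, 1: R0=4+1=5
CMP R0, 7  (cmp 5,7)
JLT L1: taken
after LOAD R3, [R7]: R3=M[216]=18
after XOR R3, 3: R3=18^3=17
after ADD R3, 1: R3=17+1=18
after ADD R7, 4: R7=216+4=220
after ADD R0, 1: R0=5+1=6
CMP R0, 7  (cmp 6,7)
JLT L1: taken
after LOAD R3, [R7]: R3=M[220]=-8
after XOR R3, 3: R3=(-8)^3=-5
after ADD R3, 1: R3=(-5)+1=-4
after ADD R7, 4: R7=220+4=224
after ADD R0, 1: R0=6+1=7
CMP R0, 7  (cmp 7,7)
JLT L1: not taken
after ADD R3, 3: R3=(-4)+3=-1
STORE R3, [204] → M[204]=-1
halt.
Total executed instructions: 48.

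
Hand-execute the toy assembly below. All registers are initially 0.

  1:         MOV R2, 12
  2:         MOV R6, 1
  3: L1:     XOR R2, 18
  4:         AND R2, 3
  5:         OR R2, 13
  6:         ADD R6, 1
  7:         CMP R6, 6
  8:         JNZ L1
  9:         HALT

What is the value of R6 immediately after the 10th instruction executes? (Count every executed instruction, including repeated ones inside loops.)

MOV R2, 12 → R2=12
MOV R6, 1 → R6=1
XOR R2, 18 → R2=12^18=30
AND R2, 3 → R2=30&3=2
OR R2, 13 → R2=2|13=15
ADD R6, 1 → R6=1+1=2
CMP R6, 6  (cmp 2,6)
JNZ L1: taken
XOR R2, 18 → R2=15^18=29
AND R2, 3 → R2=29&3=1
After step 10: R6 = 2.

2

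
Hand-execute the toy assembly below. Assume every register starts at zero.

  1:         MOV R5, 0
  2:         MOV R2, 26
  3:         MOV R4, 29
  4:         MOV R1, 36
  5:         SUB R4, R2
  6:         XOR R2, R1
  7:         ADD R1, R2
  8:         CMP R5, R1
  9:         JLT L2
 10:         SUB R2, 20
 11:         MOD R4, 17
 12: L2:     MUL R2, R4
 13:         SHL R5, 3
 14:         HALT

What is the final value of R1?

MOV R5, 0 → R5=0
MOV R2, 26 → R2=26
MOV R4, 29 → R4=29
MOV R1, 36 → R1=36
SUB R4, R2 → R4=29-26=3
XOR R2, R1 → R2=26^36=62
ADD R1, R2 → R1=36+62=98
CMP R5, R1  (cmp 0,98)
JLT L2: taken
MUL R2, R4 → R2=62*3=186
SHL R5, 3 → R5=0<<3=0
halt.

98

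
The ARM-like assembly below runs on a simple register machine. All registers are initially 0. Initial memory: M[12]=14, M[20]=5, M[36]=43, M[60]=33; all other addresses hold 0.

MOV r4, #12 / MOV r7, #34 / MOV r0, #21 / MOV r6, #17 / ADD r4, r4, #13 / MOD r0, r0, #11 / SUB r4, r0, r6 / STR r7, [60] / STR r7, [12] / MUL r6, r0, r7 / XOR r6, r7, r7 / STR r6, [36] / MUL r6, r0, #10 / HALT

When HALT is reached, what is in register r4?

-7

r4=12
r7=34
r0=21
r6=17
r4=12+13=25
r0=21%11=10
r4=10-17=-7
STR r7, [60] → M[60]=34
STR r7, [12] → M[12]=34
r6=10*34=340
r6=34^34=0
STR r6, [36] → M[36]=0
r6=10*10=100
halt.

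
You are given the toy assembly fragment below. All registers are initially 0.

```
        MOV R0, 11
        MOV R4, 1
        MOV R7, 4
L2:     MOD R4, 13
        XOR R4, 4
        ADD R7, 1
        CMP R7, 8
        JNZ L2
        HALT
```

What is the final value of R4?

1

R0=11
R4=1
R7=4
R4=1%13=1
R4=1^4=5
R7=4+1=5
CMP R7, 8  (cmp 5,8)
JNZ L2: taken
R4=5%13=5
R4=5^4=1
R7=5+1=6
CMP R7, 8  (cmp 6,8)
JNZ L2: taken
R4=1%13=1
R4=1^4=5
R7=6+1=7
CMP R7, 8  (cmp 7,8)
JNZ L2: taken
R4=5%13=5
R4=5^4=1
R7=7+1=8
CMP R7, 8  (cmp 8,8)
JNZ L2: not taken
halt.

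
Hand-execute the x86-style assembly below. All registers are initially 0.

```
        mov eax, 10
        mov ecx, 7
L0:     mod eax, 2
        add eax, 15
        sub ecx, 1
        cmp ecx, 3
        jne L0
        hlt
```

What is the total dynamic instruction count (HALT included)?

eax=10
ecx=7
eax=10%2=0
eax=0+15=15
ecx=7-1=6
cmp ecx, 3  (cmp 6,3)
jne L0: taken
eax=15%2=1
eax=1+15=16
ecx=6-1=5
cmp ecx, 3  (cmp 5,3)
jne L0: taken
eax=16%2=0
eax=0+15=15
ecx=5-1=4
cmp ecx, 3  (cmp 4,3)
jne L0: taken
eax=15%2=1
eax=1+15=16
ecx=4-1=3
cmp ecx, 3  (cmp 3,3)
jne L0: not taken
halt.
Total executed instructions: 23.

23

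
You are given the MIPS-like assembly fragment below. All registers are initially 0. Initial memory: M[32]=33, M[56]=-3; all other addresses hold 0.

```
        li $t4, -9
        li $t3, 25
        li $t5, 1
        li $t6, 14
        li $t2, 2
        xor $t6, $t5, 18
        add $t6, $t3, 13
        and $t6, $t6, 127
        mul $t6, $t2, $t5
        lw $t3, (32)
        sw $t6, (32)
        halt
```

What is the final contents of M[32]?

after li $t4, -9: $t4=-9
after li $t3, 25: $t3=25
after li $t5, 1: $t5=1
after li $t6, 14: $t6=14
after li $t2, 2: $t2=2
after xor $t6, $t5, 18: $t6=1^18=19
after add $t6, $t3, 13: $t6=25+13=38
after and $t6, $t6, 127: $t6=38&127=38
after mul $t6, $t2, $t5: $t6=2*1=2
after lw $t3, (32): $t3=M[32]=33
sw $t6, (32) → M[32]=2
halt.

2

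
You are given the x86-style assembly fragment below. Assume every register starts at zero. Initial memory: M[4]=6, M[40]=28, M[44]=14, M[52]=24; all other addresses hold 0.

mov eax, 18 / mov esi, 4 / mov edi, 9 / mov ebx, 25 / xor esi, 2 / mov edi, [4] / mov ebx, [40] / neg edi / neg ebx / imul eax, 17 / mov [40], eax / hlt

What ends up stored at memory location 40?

306

mov eax, 18 → eax=18
mov esi, 4 → esi=4
mov edi, 9 → edi=9
mov ebx, 25 → ebx=25
xor esi, 2 → esi=4^2=6
mov edi, [4] → edi=M[4]=6
mov ebx, [40] → ebx=M[40]=28
neg edi → edi=-(6)=-6
neg ebx → ebx=-(28)=-28
imul eax, 17 → eax=18*17=306
mov [40], eax → M[40]=306
halt.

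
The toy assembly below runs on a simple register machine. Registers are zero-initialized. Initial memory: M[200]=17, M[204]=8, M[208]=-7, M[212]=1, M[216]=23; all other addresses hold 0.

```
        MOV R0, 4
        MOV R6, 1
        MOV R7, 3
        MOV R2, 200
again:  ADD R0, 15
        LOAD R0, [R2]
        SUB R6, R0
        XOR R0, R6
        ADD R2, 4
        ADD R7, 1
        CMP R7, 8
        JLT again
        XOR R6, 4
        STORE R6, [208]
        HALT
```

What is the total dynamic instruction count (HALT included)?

MOV R0, 4 → R0=4
MOV R6, 1 → R6=1
MOV R7, 3 → R7=3
MOV R2, 200 → R2=200
ADD R0, 15 → R0=4+15=19
LOAD R0, [R2] → R0=M[200]=17
SUB R6, R0 → R6=1-17=-16
XOR R0, R6 → R0=17^(-16)=-31
ADD R2, 4 → R2=200+4=204
ADD R7, 1 → R7=3+1=4
CMP R7, 8  (cmp 4,8)
JLT again: taken
ADD R0, 15 → R0=(-31)+15=-16
LOAD R0, [R2] → R0=M[204]=8
SUB R6, R0 → R6=(-16)-8=-24
XOR R0, R6 → R0=8^(-24)=-32
ADD R2, 4 → R2=204+4=208
ADD R7, 1 → R7=4+1=5
CMP R7, 8  (cmp 5,8)
JLT again: taken
ADD R0, 15 → R0=(-32)+15=-17
LOAD R0, [R2] → R0=M[208]=-7
SUB R6, R0 → R6=(-24)-(-7)=-17
XOR R0, R6 → R0=(-7)^(-17)=22
ADD R2, 4 → R2=208+4=212
ADD R7, 1 → R7=5+1=6
CMP R7, 8  (cmp 6,8)
JLT again: taken
ADD R0, 15 → R0=22+15=37
LOAD R0, [R2] → R0=M[212]=1
SUB R6, R0 → R6=(-17)-1=-18
XOR R0, R6 → R0=1^(-18)=-17
ADD R2, 4 → R2=212+4=216
ADD R7, 1 → R7=6+1=7
CMP R7, 8  (cmp 7,8)
JLT again: taken
ADD R0, 15 → R0=(-17)+15=-2
LOAD R0, [R2] → R0=M[216]=23
SUB R6, R0 → R6=(-18)-23=-41
XOR R0, R6 → R0=23^(-41)=-64
ADD R2, 4 → R2=216+4=220
ADD R7, 1 → R7=7+1=8
CMP R7, 8  (cmp 8,8)
JLT again: not taken
XOR R6, 4 → R6=(-41)^4=-45
STORE R6, [208] → M[208]=-45
halt.
Total executed instructions: 47.

47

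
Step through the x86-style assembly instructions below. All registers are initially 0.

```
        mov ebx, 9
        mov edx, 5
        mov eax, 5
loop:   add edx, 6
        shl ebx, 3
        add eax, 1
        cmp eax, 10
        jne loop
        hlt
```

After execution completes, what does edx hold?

ebx=9
edx=5
eax=5
edx=5+6=11
ebx=9<<3=72
eax=5+1=6
cmp eax, 10  (cmp 6,10)
jne loop: taken
edx=11+6=17
ebx=72<<3=576
eax=6+1=7
cmp eax, 10  (cmp 7,10)
jne loop: taken
edx=17+6=23
ebx=576<<3=4608
eax=7+1=8
cmp eax, 10  (cmp 8,10)
jne loop: taken
edx=23+6=29
ebx=4608<<3=36864
eax=8+1=9
cmp eax, 10  (cmp 9,10)
jne loop: taken
edx=29+6=35
ebx=36864<<3=294912
eax=9+1=10
cmp eax, 10  (cmp 10,10)
jne loop: not taken
halt.

35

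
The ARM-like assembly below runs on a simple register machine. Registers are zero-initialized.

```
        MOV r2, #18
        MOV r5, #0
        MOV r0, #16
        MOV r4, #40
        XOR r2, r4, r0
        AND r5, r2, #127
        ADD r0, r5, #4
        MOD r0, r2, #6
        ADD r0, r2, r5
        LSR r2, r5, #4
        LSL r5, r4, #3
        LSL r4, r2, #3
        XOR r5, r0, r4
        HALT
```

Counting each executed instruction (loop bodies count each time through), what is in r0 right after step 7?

MOV r2, #18 → r2=18
MOV r5, #0 → r5=0
MOV r0, #16 → r0=16
MOV r4, #40 → r4=40
XOR r2, r4, r0 → r2=40^16=56
AND r5, r2, #127 → r5=56&127=56
ADD r0, r5, #4 → r0=56+4=60
After step 7: r0 = 60.

60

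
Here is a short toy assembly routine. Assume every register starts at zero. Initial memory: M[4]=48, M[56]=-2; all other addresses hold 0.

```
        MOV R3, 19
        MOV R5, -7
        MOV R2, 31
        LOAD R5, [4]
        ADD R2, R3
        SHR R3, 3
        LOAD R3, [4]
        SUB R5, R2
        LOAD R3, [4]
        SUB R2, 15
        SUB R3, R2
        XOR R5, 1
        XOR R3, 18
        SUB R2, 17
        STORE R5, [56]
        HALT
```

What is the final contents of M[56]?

-1

R3=19
R5=-7
R2=31
R5=M[4]=48
R2=31+19=50
R3=19>>3=2
R3=M[4]=48
R5=48-50=-2
R3=M[4]=48
R2=50-15=35
R3=48-35=13
R5=(-2)^1=-1
R3=13^18=31
R2=35-17=18
STORE R5, [56] → M[56]=-1
halt.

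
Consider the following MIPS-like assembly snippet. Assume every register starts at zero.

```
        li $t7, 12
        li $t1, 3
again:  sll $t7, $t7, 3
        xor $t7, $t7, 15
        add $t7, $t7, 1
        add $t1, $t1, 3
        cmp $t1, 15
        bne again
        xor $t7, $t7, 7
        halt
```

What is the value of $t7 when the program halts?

58519

li $t7, 12 → $t7=12
li $t1, 3 → $t1=3
sll $t7, $t7, 3 → $t7=12<<3=96
xor $t7, $t7, 15 → $t7=96^15=111
add $t7, $t7, 1 → $t7=111+1=112
add $t1, $t1, 3 → $t1=3+3=6
cmp $t1, 15  (cmp 6,15)
bne again: taken
sll $t7, $t7, 3 → $t7=112<<3=896
xor $t7, $t7, 15 → $t7=896^15=911
add $t7, $t7, 1 → $t7=911+1=912
add $t1, $t1, 3 → $t1=6+3=9
cmp $t1, 15  (cmp 9,15)
bne again: taken
sll $t7, $t7, 3 → $t7=912<<3=7296
xor $t7, $t7, 15 → $t7=7296^15=7311
add $t7, $t7, 1 → $t7=7311+1=7312
add $t1, $t1, 3 → $t1=9+3=12
cmp $t1, 15  (cmp 12,15)
bne again: taken
sll $t7, $t7, 3 → $t7=7312<<3=58496
xor $t7, $t7, 15 → $t7=58496^15=58511
add $t7, $t7, 1 → $t7=58511+1=58512
add $t1, $t1, 3 → $t1=12+3=15
cmp $t1, 15  (cmp 15,15)
bne again: not taken
xor $t7, $t7, 7 → $t7=58512^7=58519
halt.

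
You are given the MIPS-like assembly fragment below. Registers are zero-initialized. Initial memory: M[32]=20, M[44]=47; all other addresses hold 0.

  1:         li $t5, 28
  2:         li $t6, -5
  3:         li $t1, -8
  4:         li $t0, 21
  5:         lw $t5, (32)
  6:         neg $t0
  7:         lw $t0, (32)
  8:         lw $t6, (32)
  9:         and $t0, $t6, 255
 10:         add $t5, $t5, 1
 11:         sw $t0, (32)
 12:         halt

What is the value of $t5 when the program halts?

$t5=28
$t6=-5
$t1=-8
$t0=21
$t5=M[32]=20
$t0=-(21)=-21
$t0=M[32]=20
$t6=M[32]=20
$t0=20&255=20
$t5=20+1=21
sw $t0, (32) → M[32]=20
halt.

21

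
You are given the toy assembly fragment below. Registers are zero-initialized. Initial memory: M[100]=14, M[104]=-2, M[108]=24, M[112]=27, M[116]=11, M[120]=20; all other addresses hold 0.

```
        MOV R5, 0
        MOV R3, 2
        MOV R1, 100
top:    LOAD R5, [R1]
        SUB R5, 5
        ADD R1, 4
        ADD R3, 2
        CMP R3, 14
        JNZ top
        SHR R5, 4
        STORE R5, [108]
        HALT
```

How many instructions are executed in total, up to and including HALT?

42

R5=0
R3=2
R1=100
R5=M[100]=14
R5=14-5=9
R1=100+4=104
R3=2+2=4
CMP R3, 14  (cmp 4,14)
JNZ top: taken
R5=M[104]=-2
R5=(-2)-5=-7
R1=104+4=108
R3=4+2=6
CMP R3, 14  (cmp 6,14)
JNZ top: taken
R5=M[108]=24
R5=24-5=19
R1=108+4=112
R3=6+2=8
CMP R3, 14  (cmp 8,14)
JNZ top: taken
R5=M[112]=27
R5=27-5=22
R1=112+4=116
R3=8+2=10
CMP R3, 14  (cmp 10,14)
JNZ top: taken
R5=M[116]=11
R5=11-5=6
R1=116+4=120
R3=10+2=12
CMP R3, 14  (cmp 12,14)
JNZ top: taken
R5=M[120]=20
R5=20-5=15
R1=120+4=124
R3=12+2=14
CMP R3, 14  (cmp 14,14)
JNZ top: not taken
R5=15>>4=0
STORE R5, [108] → M[108]=0
halt.
Total executed instructions: 42.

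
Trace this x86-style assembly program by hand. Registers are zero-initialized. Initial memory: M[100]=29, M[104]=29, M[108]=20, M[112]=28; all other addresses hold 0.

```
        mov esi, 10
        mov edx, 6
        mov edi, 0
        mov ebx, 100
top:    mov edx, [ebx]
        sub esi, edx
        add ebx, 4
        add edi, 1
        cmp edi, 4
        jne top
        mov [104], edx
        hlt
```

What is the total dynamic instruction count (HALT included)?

30

mov esi, 10 → esi=10
mov edx, 6 → edx=6
mov edi, 0 → edi=0
mov ebx, 100 → ebx=100
mov edx, [ebx] → edx=M[100]=29
sub esi, edx → esi=10-29=-19
add ebx, 4 → ebx=100+4=104
add edi, 1 → edi=0+1=1
cmp edi, 4  (cmp 1,4)
jne top: taken
mov edx, [ebx] → edx=M[104]=29
sub esi, edx → esi=(-19)-29=-48
add ebx, 4 → ebx=104+4=108
add edi, 1 → edi=1+1=2
cmp edi, 4  (cmp 2,4)
jne top: taken
mov edx, [ebx] → edx=M[108]=20
sub esi, edx → esi=(-48)-20=-68
add ebx, 4 → ebx=108+4=112
add edi, 1 → edi=2+1=3
cmp edi, 4  (cmp 3,4)
jne top: taken
mov edx, [ebx] → edx=M[112]=28
sub esi, edx → esi=(-68)-28=-96
add ebx, 4 → ebx=112+4=116
add edi, 1 → edi=3+1=4
cmp edi, 4  (cmp 4,4)
jne top: not taken
mov [104], edx → M[104]=28
halt.
Total executed instructions: 30.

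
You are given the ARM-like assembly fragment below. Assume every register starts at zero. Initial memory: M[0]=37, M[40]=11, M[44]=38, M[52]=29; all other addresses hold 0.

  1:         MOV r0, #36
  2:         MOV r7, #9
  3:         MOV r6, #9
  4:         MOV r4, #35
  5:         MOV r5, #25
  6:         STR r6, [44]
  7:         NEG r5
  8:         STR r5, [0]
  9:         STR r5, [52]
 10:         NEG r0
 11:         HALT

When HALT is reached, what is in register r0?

r0=36
r7=9
r6=9
r4=35
r5=25
STR r6, [44] → M[44]=9
r5=-(25)=-25
STR r5, [0] → M[0]=-25
STR r5, [52] → M[52]=-25
r0=-(36)=-36
halt.

-36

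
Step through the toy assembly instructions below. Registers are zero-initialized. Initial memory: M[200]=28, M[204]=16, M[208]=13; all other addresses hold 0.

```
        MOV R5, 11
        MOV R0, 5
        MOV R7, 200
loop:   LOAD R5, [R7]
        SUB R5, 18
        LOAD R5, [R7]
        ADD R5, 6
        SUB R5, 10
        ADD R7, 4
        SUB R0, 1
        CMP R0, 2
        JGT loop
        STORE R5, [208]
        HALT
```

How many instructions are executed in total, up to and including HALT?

32

MOV R5, 11 → R5=11
MOV R0, 5 → R0=5
MOV R7, 200 → R7=200
LOAD R5, [R7] → R5=M[200]=28
SUB R5, 18 → R5=28-18=10
LOAD R5, [R7] → R5=M[200]=28
ADD R5, 6 → R5=28+6=34
SUB R5, 10 → R5=34-10=24
ADD R7, 4 → R7=200+4=204
SUB R0, 1 → R0=5-1=4
CMP R0, 2  (cmp 4,2)
JGT loop: taken
LOAD R5, [R7] → R5=M[204]=16
SUB R5, 18 → R5=16-18=-2
LOAD R5, [R7] → R5=M[204]=16
ADD R5, 6 → R5=16+6=22
SUB R5, 10 → R5=22-10=12
ADD R7, 4 → R7=204+4=208
SUB R0, 1 → R0=4-1=3
CMP R0, 2  (cmp 3,2)
JGT loop: taken
LOAD R5, [R7] → R5=M[208]=13
SUB R5, 18 → R5=13-18=-5
LOAD R5, [R7] → R5=M[208]=13
ADD R5, 6 → R5=13+6=19
SUB R5, 10 → R5=19-10=9
ADD R7, 4 → R7=208+4=212
SUB R0, 1 → R0=3-1=2
CMP R0, 2  (cmp 2,2)
JGT loop: not taken
STORE R5, [208] → M[208]=9
halt.
Total executed instructions: 32.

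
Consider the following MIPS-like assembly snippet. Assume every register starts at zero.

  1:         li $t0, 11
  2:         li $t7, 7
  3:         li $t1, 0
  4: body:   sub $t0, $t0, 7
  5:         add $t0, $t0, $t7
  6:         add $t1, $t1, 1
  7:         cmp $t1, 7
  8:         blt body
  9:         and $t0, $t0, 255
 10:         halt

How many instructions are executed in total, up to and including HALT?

$t0=11
$t7=7
$t1=0
$t0=11-7=4
$t0=4+7=11
$t1=0+1=1
cmp $t1, 7  (cmp 1,7)
blt body: taken
$t0=11-7=4
$t0=4+7=11
$t1=1+1=2
cmp $t1, 7  (cmp 2,7)
blt body: taken
$t0=11-7=4
$t0=4+7=11
$t1=2+1=3
cmp $t1, 7  (cmp 3,7)
blt body: taken
$t0=11-7=4
$t0=4+7=11
$t1=3+1=4
cmp $t1, 7  (cmp 4,7)
blt body: taken
$t0=11-7=4
$t0=4+7=11
$t1=4+1=5
cmp $t1, 7  (cmp 5,7)
blt body: taken
$t0=11-7=4
$t0=4+7=11
$t1=5+1=6
cmp $t1, 7  (cmp 6,7)
blt body: taken
$t0=11-7=4
$t0=4+7=11
$t1=6+1=7
cmp $t1, 7  (cmp 7,7)
blt body: not taken
$t0=11&255=11
halt.
Total executed instructions: 40.

40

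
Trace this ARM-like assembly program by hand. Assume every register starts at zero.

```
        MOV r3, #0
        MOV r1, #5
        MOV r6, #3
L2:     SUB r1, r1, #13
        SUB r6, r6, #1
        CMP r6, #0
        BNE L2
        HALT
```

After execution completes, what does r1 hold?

-34

MOV r3, #0 → r3=0
MOV r1, #5 → r1=5
MOV r6, #3 → r6=3
SUB r1, r1, #13 → r1=5-13=-8
SUB r6, r6, #1 → r6=3-1=2
CMP r6, #0  (cmp 2,0)
BNE L2: taken
SUB r1, r1, #13 → r1=(-8)-13=-21
SUB r6, r6, #1 → r6=2-1=1
CMP r6, #0  (cmp 1,0)
BNE L2: taken
SUB r1, r1, #13 → r1=(-21)-13=-34
SUB r6, r6, #1 → r6=1-1=0
CMP r6, #0  (cmp 0,0)
BNE L2: not taken
halt.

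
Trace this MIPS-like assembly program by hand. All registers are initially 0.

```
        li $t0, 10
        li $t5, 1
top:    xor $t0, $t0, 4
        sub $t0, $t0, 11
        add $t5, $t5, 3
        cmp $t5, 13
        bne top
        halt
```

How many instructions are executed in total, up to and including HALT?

after li $t0, 10: $t0=10
after li $t5, 1: $t5=1
after xor $t0, $t0, 4: $t0=10^4=14
after sub $t0, $t0, 11: $t0=14-11=3
after add $t5, $t5, 3: $t5=1+3=4
cmp $t5, 13  (cmp 4,13)
bne top: taken
after xor $t0, $t0, 4: $t0=3^4=7
after sub $t0, $t0, 11: $t0=7-11=-4
after add $t5, $t5, 3: $t5=4+3=7
cmp $t5, 13  (cmp 7,13)
bne top: taken
after xor $t0, $t0, 4: $t0=(-4)^4=-8
after sub $t0, $t0, 11: $t0=(-8)-11=-19
after add $t5, $t5, 3: $t5=7+3=10
cmp $t5, 13  (cmp 10,13)
bne top: taken
after xor $t0, $t0, 4: $t0=(-19)^4=-23
after sub $t0, $t0, 11: $t0=(-23)-11=-34
after add $t5, $t5, 3: $t5=10+3=13
cmp $t5, 13  (cmp 13,13)
bne top: not taken
halt.
Total executed instructions: 23.

23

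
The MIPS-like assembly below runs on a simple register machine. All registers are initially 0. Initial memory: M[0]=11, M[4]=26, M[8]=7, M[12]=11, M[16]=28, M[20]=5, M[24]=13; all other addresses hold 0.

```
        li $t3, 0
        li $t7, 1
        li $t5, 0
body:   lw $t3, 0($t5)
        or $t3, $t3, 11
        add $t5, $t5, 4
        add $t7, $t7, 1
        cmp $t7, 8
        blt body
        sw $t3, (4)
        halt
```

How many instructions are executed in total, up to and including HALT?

li $t3, 0 → $t3=0
li $t7, 1 → $t7=1
li $t5, 0 → $t5=0
lw $t3, 0($t5) → $t3=M[0]=11
or $t3, $t3, 11 → $t3=11|11=11
add $t5, $t5, 4 → $t5=0+4=4
add $t7, $t7, 1 → $t7=1+1=2
cmp $t7, 8  (cmp 2,8)
blt body: taken
lw $t3, 0($t5) → $t3=M[4]=26
or $t3, $t3, 11 → $t3=26|11=27
add $t5, $t5, 4 → $t5=4+4=8
add $t7, $t7, 1 → $t7=2+1=3
cmp $t7, 8  (cmp 3,8)
blt body: taken
lw $t3, 0($t5) → $t3=M[8]=7
or $t3, $t3, 11 → $t3=7|11=15
add $t5, $t5, 4 → $t5=8+4=12
add $t7, $t7, 1 → $t7=3+1=4
cmp $t7, 8  (cmp 4,8)
blt body: taken
lw $t3, 0($t5) → $t3=M[12]=11
or $t3, $t3, 11 → $t3=11|11=11
add $t5, $t5, 4 → $t5=12+4=16
add $t7, $t7, 1 → $t7=4+1=5
cmp $t7, 8  (cmp 5,8)
blt body: taken
lw $t3, 0($t5) → $t3=M[16]=28
or $t3, $t3, 11 → $t3=28|11=31
add $t5, $t5, 4 → $t5=16+4=20
add $t7, $t7, 1 → $t7=5+1=6
cmp $t7, 8  (cmp 6,8)
blt body: taken
lw $t3, 0($t5) → $t3=M[20]=5
or $t3, $t3, 11 → $t3=5|11=15
add $t5, $t5, 4 → $t5=20+4=24
add $t7, $t7, 1 → $t7=6+1=7
cmp $t7, 8  (cmp 7,8)
blt body: taken
lw $t3, 0($t5) → $t3=M[24]=13
or $t3, $t3, 11 → $t3=13|11=15
add $t5, $t5, 4 → $t5=24+4=28
add $t7, $t7, 1 → $t7=7+1=8
cmp $t7, 8  (cmp 8,8)
blt body: not taken
sw $t3, (4) → M[4]=15
halt.
Total executed instructions: 47.

47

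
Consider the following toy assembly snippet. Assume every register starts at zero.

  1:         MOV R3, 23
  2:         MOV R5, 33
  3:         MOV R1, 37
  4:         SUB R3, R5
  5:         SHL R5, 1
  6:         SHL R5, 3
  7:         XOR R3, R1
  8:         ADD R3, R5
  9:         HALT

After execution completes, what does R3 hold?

483

after MOV R3, 23: R3=23
after MOV R5, 33: R5=33
after MOV R1, 37: R1=37
after SUB R3, R5: R3=23-33=-10
after SHL R5, 1: R5=33<<1=66
after SHL R5, 3: R5=66<<3=528
after XOR R3, R1: R3=(-10)^37=-45
after ADD R3, R5: R3=(-45)+528=483
halt.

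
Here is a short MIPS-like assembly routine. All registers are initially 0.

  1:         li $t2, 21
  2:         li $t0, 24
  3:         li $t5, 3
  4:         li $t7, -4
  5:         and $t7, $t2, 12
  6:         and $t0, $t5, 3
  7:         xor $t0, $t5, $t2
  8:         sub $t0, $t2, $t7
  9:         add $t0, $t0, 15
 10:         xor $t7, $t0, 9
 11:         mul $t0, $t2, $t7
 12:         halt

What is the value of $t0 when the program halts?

$t2=21
$t0=24
$t5=3
$t7=-4
$t7=21&12=4
$t0=3&3=3
$t0=3^21=22
$t0=21-4=17
$t0=17+15=32
$t7=32^9=41
$t0=21*41=861
halt.

861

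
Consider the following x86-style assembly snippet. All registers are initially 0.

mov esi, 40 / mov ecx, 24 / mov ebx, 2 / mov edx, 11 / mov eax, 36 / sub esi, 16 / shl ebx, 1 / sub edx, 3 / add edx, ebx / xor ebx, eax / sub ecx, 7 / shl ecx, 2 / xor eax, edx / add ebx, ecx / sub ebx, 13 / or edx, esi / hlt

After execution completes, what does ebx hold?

87

after mov esi, 40: esi=40
after mov ecx, 24: ecx=24
after mov ebx, 2: ebx=2
after mov edx, 11: edx=11
after mov eax, 36: eax=36
after sub esi, 16: esi=40-16=24
after shl ebx, 1: ebx=2<<1=4
after sub edx, 3: edx=11-3=8
after add edx, ebx: edx=8+4=12
after xor ebx, eax: ebx=4^36=32
after sub ecx, 7: ecx=24-7=17
after shl ecx, 2: ecx=17<<2=68
after xor eax, edx: eax=36^12=40
after add ebx, ecx: ebx=32+68=100
after sub ebx, 13: ebx=100-13=87
after or edx, esi: edx=12|24=28
halt.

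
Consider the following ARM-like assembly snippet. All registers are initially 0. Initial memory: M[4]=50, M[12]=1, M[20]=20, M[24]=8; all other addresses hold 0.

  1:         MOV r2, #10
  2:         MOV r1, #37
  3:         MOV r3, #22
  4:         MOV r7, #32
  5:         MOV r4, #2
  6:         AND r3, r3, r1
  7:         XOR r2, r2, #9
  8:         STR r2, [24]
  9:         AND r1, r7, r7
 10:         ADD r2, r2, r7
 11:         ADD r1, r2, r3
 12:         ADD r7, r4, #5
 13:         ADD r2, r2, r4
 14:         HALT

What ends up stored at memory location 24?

3

after MOV r2, #10: r2=10
after MOV r1, #37: r1=37
after MOV r3, #22: r3=22
after MOV r7, #32: r7=32
after MOV r4, #2: r4=2
after AND r3, r3, r1: r3=22&37=4
after XOR r2, r2, #9: r2=10^9=3
STR r2, [24] → M[24]=3
after AND r1, r7, r7: r1=32&32=32
after ADD r2, r2, r7: r2=3+32=35
after ADD r1, r2, r3: r1=35+4=39
after ADD r7, r4, #5: r7=2+5=7
after ADD r2, r2, r4: r2=35+2=37
halt.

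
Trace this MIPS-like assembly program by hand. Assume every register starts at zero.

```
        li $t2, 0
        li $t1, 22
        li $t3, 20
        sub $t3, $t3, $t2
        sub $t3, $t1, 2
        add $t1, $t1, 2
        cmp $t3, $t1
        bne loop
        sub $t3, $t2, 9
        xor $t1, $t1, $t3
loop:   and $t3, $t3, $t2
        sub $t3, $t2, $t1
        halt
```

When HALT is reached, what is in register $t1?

$t2=0
$t1=22
$t3=20
$t3=20-0=20
$t3=22-2=20
$t1=22+2=24
cmp $t3, $t1  (cmp 20,24)
bne loop: taken
$t3=20&0=0
$t3=0-24=-24
halt.

24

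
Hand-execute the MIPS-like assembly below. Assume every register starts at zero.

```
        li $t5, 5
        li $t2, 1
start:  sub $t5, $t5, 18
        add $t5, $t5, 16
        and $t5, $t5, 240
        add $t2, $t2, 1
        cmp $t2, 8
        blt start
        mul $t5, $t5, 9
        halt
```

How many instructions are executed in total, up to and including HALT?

46

$t5=5
$t2=1
$t5=5-18=-13
$t5=(-13)+16=3
$t5=3&240=0
$t2=1+1=2
cmp $t2, 8  (cmp 2,8)
blt start: taken
$t5=0-18=-18
$t5=(-18)+16=-2
$t5=(-2)&240=240
$t2=2+1=3
cmp $t2, 8  (cmp 3,8)
blt start: taken
$t5=240-18=222
$t5=222+16=238
$t5=238&240=224
$t2=3+1=4
cmp $t2, 8  (cmp 4,8)
blt start: taken
$t5=224-18=206
$t5=206+16=222
$t5=222&240=208
$t2=4+1=5
cmp $t2, 8  (cmp 5,8)
blt start: taken
$t5=208-18=190
$t5=190+16=206
$t5=206&240=192
$t2=5+1=6
cmp $t2, 8  (cmp 6,8)
blt start: taken
$t5=192-18=174
$t5=174+16=190
$t5=190&240=176
$t2=6+1=7
cmp $t2, 8  (cmp 7,8)
blt start: taken
$t5=176-18=158
$t5=158+16=174
$t5=174&240=160
$t2=7+1=8
cmp $t2, 8  (cmp 8,8)
blt start: not taken
$t5=160*9=1440
halt.
Total executed instructions: 46.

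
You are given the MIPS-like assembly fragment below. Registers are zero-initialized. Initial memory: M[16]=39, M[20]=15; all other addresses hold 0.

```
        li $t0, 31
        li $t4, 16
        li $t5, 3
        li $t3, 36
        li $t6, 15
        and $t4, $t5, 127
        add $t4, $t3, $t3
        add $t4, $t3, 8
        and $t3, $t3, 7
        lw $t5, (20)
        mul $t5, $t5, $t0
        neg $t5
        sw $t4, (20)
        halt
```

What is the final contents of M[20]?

li $t0, 31 → $t0=31
li $t4, 16 → $t4=16
li $t5, 3 → $t5=3
li $t3, 36 → $t3=36
li $t6, 15 → $t6=15
and $t4, $t5, 127 → $t4=3&127=3
add $t4, $t3, $t3 → $t4=36+36=72
add $t4, $t3, 8 → $t4=36+8=44
and $t3, $t3, 7 → $t3=36&7=4
lw $t5, (20) → $t5=M[20]=15
mul $t5, $t5, $t0 → $t5=15*31=465
neg $t5 → $t5=-(465)=-465
sw $t4, (20) → M[20]=44
halt.

44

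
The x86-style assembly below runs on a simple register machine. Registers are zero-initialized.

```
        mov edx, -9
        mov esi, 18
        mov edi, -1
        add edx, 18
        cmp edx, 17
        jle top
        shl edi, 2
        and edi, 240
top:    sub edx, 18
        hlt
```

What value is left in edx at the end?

-9

edx=-9
esi=18
edi=-1
edx=(-9)+18=9
cmp edx, 17  (cmp 9,17)
jle top: taken
edx=9-18=-9
halt.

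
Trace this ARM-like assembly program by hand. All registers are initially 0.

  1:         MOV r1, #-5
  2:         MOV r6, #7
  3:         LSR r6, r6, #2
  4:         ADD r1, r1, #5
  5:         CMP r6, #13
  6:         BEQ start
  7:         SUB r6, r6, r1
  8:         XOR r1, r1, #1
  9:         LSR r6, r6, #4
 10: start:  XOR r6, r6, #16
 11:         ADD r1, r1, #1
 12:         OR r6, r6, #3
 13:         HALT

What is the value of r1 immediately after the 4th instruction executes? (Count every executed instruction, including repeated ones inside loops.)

r1=-5
r6=7
r6=7>>2=1
r1=(-5)+5=0
After step 4: r1 = 0.

0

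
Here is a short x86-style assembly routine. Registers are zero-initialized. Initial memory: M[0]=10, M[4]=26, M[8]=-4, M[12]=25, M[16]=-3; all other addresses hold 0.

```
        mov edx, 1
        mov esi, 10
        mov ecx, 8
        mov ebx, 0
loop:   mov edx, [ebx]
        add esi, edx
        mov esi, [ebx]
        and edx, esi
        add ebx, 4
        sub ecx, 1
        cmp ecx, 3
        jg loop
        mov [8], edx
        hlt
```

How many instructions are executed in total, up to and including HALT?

edx=1
esi=10
ecx=8
ebx=0
edx=M[0]=10
esi=10+10=20
esi=M[0]=10
edx=10&10=10
ebx=0+4=4
ecx=8-1=7
cmp ecx, 3  (cmp 7,3)
jg loop: taken
edx=M[4]=26
esi=10+26=36
esi=M[4]=26
edx=26&26=26
ebx=4+4=8
ecx=7-1=6
cmp ecx, 3  (cmp 6,3)
jg loop: taken
edx=M[8]=-4
esi=26+(-4)=22
esi=M[8]=-4
edx=(-4)&(-4)=-4
ebx=8+4=12
ecx=6-1=5
cmp ecx, 3  (cmp 5,3)
jg loop: taken
edx=M[12]=25
esi=(-4)+25=21
esi=M[12]=25
edx=25&25=25
ebx=12+4=16
ecx=5-1=4
cmp ecx, 3  (cmp 4,3)
jg loop: taken
edx=M[16]=-3
esi=25+(-3)=22
esi=M[16]=-3
edx=(-3)&(-3)=-3
ebx=16+4=20
ecx=4-1=3
cmp ecx, 3  (cmp 3,3)
jg loop: not taken
mov [8], edx → M[8]=-3
halt.
Total executed instructions: 46.

46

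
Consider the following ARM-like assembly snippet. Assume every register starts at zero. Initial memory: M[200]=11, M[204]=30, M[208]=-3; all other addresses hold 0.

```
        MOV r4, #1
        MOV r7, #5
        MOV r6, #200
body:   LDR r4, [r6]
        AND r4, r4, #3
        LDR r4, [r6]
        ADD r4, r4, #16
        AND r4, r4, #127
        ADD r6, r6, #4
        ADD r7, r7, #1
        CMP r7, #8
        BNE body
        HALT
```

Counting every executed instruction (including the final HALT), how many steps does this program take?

r4=1
r7=5
r6=200
r4=M[200]=11
r4=11&3=3
r4=M[200]=11
r4=11+16=27
r4=27&127=27
r6=200+4=204
r7=5+1=6
CMP r7, #8  (cmp 6,8)
BNE body: taken
r4=M[204]=30
r4=30&3=2
r4=M[204]=30
r4=30+16=46
r4=46&127=46
r6=204+4=208
r7=6+1=7
CMP r7, #8  (cmp 7,8)
BNE body: taken
r4=M[208]=-3
r4=(-3)&3=1
r4=M[208]=-3
r4=(-3)+16=13
r4=13&127=13
r6=208+4=212
r7=7+1=8
CMP r7, #8  (cmp 8,8)
BNE body: not taken
halt.
Total executed instructions: 31.

31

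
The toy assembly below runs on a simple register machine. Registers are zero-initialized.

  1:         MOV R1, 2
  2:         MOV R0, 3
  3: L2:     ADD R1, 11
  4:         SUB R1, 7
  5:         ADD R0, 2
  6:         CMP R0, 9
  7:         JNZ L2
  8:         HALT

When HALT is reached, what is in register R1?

after MOV R1, 2: R1=2
after MOV R0, 3: R0=3
after ADD R1, 11: R1=2+11=13
after SUB R1, 7: R1=13-7=6
after ADD R0, 2: R0=3+2=5
CMP R0, 9  (cmp 5,9)
JNZ L2: taken
after ADD R1, 11: R1=6+11=17
after SUB R1, 7: R1=17-7=10
after ADD R0, 2: R0=5+2=7
CMP R0, 9  (cmp 7,9)
JNZ L2: taken
after ADD R1, 11: R1=10+11=21
after SUB R1, 7: R1=21-7=14
after ADD R0, 2: R0=7+2=9
CMP R0, 9  (cmp 9,9)
JNZ L2: not taken
halt.

14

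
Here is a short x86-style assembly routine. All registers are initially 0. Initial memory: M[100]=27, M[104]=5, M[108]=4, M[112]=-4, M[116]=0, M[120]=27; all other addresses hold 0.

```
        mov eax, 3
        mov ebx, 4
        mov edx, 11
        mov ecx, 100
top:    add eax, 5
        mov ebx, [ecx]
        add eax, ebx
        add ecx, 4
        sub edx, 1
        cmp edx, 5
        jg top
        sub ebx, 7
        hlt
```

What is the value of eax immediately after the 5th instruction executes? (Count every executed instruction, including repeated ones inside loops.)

mov eax, 3 → eax=3
mov ebx, 4 → ebx=4
mov edx, 11 → edx=11
mov ecx, 100 → ecx=100
add eax, 5 → eax=3+5=8
After step 5: eax = 8.

8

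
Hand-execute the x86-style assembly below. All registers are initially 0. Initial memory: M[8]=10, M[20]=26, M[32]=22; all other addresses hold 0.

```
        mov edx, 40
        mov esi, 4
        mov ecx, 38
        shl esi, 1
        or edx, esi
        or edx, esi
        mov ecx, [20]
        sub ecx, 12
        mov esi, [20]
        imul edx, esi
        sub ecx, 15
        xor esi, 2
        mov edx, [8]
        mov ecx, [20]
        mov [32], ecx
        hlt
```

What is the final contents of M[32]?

26

edx=40
esi=4
ecx=38
esi=4<<1=8
edx=40|8=40
edx=40|8=40
ecx=M[20]=26
ecx=26-12=14
esi=M[20]=26
edx=40*26=1040
ecx=14-15=-1
esi=26^2=24
edx=M[8]=10
ecx=M[20]=26
mov [32], ecx → M[32]=26
halt.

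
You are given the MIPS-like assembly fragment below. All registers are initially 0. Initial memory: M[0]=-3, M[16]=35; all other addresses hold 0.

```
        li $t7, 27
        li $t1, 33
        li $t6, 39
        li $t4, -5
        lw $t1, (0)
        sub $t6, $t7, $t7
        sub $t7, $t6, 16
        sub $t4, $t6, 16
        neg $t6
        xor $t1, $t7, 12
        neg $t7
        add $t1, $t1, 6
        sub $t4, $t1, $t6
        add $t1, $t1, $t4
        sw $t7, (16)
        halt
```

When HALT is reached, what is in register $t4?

li $t7, 27 → $t7=27
li $t1, 33 → $t1=33
li $t6, 39 → $t6=39
li $t4, -5 → $t4=-5
lw $t1, (0) → $t1=M[0]=-3
sub $t6, $t7, $t7 → $t6=27-27=0
sub $t7, $t6, 16 → $t7=0-16=-16
sub $t4, $t6, 16 → $t4=0-16=-16
neg $t6 → $t6=-(0)=0
xor $t1, $t7, 12 → $t1=(-16)^12=-4
neg $t7 → $t7=-(-16)=16
add $t1, $t1, 6 → $t1=(-4)+6=2
sub $t4, $t1, $t6 → $t4=2-0=2
add $t1, $t1, $t4 → $t1=2+2=4
sw $t7, (16) → M[16]=16
halt.

2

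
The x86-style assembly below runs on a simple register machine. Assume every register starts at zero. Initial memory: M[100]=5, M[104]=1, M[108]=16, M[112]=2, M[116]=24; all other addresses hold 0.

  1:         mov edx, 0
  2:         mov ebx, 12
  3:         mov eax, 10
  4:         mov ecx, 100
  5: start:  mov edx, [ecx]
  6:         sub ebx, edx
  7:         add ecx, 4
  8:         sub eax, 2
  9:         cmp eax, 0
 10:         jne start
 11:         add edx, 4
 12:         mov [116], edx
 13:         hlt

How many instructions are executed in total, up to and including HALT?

after mov edx, 0: edx=0
after mov ebx, 12: ebx=12
after mov eax, 10: eax=10
after mov ecx, 100: ecx=100
after mov edx, [ecx]: edx=M[100]=5
after sub ebx, edx: ebx=12-5=7
after add ecx, 4: ecx=100+4=104
after sub eax, 2: eax=10-2=8
cmp eax, 0  (cmp 8,0)
jne start: taken
after mov edx, [ecx]: edx=M[104]=1
after sub ebx, edx: ebx=7-1=6
after add ecx, 4: ecx=104+4=108
after sub eax, 2: eax=8-2=6
cmp eax, 0  (cmp 6,0)
jne start: taken
after mov edx, [ecx]: edx=M[108]=16
after sub ebx, edx: ebx=6-16=-10
after add ecx, 4: ecx=108+4=112
after sub eax, 2: eax=6-2=4
cmp eax, 0  (cmp 4,0)
jne start: taken
after mov edx, [ecx]: edx=M[112]=2
after sub ebx, edx: ebx=(-10)-2=-12
after add ecx, 4: ecx=112+4=116
after sub eax, 2: eax=4-2=2
cmp eax, 0  (cmp 2,0)
jne start: taken
after mov edx, [ecx]: edx=M[116]=24
after sub ebx, edx: ebx=(-12)-24=-36
after add ecx, 4: ecx=116+4=120
after sub eax, 2: eax=2-2=0
cmp eax, 0  (cmp 0,0)
jne start: not taken
after add edx, 4: edx=24+4=28
mov [116], edx → M[116]=28
halt.
Total executed instructions: 37.

37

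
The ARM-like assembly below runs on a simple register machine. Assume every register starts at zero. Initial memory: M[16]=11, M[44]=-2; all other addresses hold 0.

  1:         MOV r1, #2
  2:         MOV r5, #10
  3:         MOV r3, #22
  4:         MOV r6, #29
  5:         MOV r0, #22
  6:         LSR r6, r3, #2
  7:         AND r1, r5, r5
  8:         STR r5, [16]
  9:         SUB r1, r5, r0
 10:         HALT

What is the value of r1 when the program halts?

-12

MOV r1, #2 → r1=2
MOV r5, #10 → r5=10
MOV r3, #22 → r3=22
MOV r6, #29 → r6=29
MOV r0, #22 → r0=22
LSR r6, r3, #2 → r6=22>>2=5
AND r1, r5, r5 → r1=10&10=10
STR r5, [16] → M[16]=10
SUB r1, r5, r0 → r1=10-22=-12
halt.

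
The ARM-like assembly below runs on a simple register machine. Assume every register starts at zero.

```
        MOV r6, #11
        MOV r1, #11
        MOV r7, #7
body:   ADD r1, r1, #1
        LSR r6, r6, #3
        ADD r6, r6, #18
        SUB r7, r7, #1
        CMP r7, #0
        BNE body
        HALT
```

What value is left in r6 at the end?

r6=11
r1=11
r7=7
r1=11+1=12
r6=11>>3=1
r6=1+18=19
r7=7-1=6
CMP r7, #0  (cmp 6,0)
BNE body: taken
r1=12+1=13
r6=19>>3=2
r6=2+18=20
r7=6-1=5
CMP r7, #0  (cmp 5,0)
BNE body: taken
r1=13+1=14
r6=20>>3=2
r6=2+18=20
r7=5-1=4
CMP r7, #0  (cmp 4,0)
BNE body: taken
r1=14+1=15
r6=20>>3=2
r6=2+18=20
r7=4-1=3
CMP r7, #0  (cmp 3,0)
BNE body: taken
r1=15+1=16
r6=20>>3=2
r6=2+18=20
r7=3-1=2
CMP r7, #0  (cmp 2,0)
BNE body: taken
r1=16+1=17
r6=20>>3=2
r6=2+18=20
r7=2-1=1
CMP r7, #0  (cmp 1,0)
BNE body: taken
r1=17+1=18
r6=20>>3=2
r6=2+18=20
r7=1-1=0
CMP r7, #0  (cmp 0,0)
BNE body: not taken
halt.

20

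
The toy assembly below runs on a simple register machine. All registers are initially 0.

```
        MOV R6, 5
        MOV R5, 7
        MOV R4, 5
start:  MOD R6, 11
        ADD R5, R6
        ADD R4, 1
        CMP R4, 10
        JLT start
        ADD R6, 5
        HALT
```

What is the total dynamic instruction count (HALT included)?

30

after MOV R6, 5: R6=5
after MOV R5, 7: R5=7
after MOV R4, 5: R4=5
after MOD R6, 11: R6=5%11=5
after ADD R5, R6: R5=7+5=12
after ADD R4, 1: R4=5+1=6
CMP R4, 10  (cmp 6,10)
JLT start: taken
after MOD R6, 11: R6=5%11=5
after ADD R5, R6: R5=12+5=17
after ADD R4, 1: R4=6+1=7
CMP R4, 10  (cmp 7,10)
JLT start: taken
after MOD R6, 11: R6=5%11=5
after ADD R5, R6: R5=17+5=22
after ADD R4, 1: R4=7+1=8
CMP R4, 10  (cmp 8,10)
JLT start: taken
after MOD R6, 11: R6=5%11=5
after ADD R5, R6: R5=22+5=27
after ADD R4, 1: R4=8+1=9
CMP R4, 10  (cmp 9,10)
JLT start: taken
after MOD R6, 11: R6=5%11=5
after ADD R5, R6: R5=27+5=32
after ADD R4, 1: R4=9+1=10
CMP R4, 10  (cmp 10,10)
JLT start: not taken
after ADD R6, 5: R6=5+5=10
halt.
Total executed instructions: 30.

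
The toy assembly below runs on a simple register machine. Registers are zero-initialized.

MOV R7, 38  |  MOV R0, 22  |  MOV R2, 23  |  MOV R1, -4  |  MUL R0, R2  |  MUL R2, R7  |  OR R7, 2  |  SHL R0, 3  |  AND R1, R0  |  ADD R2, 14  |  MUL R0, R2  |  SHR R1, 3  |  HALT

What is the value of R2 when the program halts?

888

after MOV R7, 38: R7=38
after MOV R0, 22: R0=22
after MOV R2, 23: R2=23
after MOV R1, -4: R1=-4
after MUL R0, R2: R0=22*23=506
after MUL R2, R7: R2=23*38=874
after OR R7, 2: R7=38|2=38
after SHL R0, 3: R0=506<<3=4048
after AND R1, R0: R1=(-4)&4048=4048
after ADD R2, 14: R2=874+14=888
after MUL R0, R2: R0=4048*888=3594624
after SHR R1, 3: R1=4048>>3=506
halt.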